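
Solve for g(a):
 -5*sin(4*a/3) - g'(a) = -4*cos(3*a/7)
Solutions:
 g(a) = C1 + 28*sin(3*a/7)/3 + 15*cos(4*a/3)/4


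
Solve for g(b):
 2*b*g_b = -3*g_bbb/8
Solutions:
 g(b) = C1 + Integral(C2*airyai(-2*2^(1/3)*3^(2/3)*b/3) + C3*airybi(-2*2^(1/3)*3^(2/3)*b/3), b)


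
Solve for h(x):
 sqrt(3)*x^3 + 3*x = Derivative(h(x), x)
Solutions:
 h(x) = C1 + sqrt(3)*x^4/4 + 3*x^2/2


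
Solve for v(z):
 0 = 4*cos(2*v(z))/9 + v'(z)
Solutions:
 4*z/9 - log(sin(2*v(z)) - 1)/4 + log(sin(2*v(z)) + 1)/4 = C1


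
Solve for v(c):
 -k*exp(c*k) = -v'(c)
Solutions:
 v(c) = C1 + exp(c*k)


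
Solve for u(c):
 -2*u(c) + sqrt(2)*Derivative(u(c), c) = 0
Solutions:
 u(c) = C1*exp(sqrt(2)*c)


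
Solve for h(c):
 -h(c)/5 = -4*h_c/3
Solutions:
 h(c) = C1*exp(3*c/20)


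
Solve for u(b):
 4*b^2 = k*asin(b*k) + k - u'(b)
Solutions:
 u(b) = C1 - 4*b^3/3 + b*k + k*Piecewise((b*asin(b*k) + sqrt(-b^2*k^2 + 1)/k, Ne(k, 0)), (0, True))


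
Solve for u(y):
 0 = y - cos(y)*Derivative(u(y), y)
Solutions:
 u(y) = C1 + Integral(y/cos(y), y)


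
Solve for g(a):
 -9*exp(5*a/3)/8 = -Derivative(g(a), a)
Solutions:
 g(a) = C1 + 27*exp(5*a/3)/40


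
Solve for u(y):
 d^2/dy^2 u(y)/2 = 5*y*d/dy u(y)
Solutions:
 u(y) = C1 + C2*erfi(sqrt(5)*y)


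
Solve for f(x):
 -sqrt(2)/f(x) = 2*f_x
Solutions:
 f(x) = -sqrt(C1 - sqrt(2)*x)
 f(x) = sqrt(C1 - sqrt(2)*x)


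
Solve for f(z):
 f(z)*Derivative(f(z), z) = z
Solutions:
 f(z) = -sqrt(C1 + z^2)
 f(z) = sqrt(C1 + z^2)


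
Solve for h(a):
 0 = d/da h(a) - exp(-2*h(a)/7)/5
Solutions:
 h(a) = 7*log(-sqrt(C1 + a)) - 7*log(35) + 7*log(70)/2
 h(a) = 7*log(C1 + a)/2 - 7*log(35) + 7*log(70)/2


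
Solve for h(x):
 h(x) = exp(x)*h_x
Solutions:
 h(x) = C1*exp(-exp(-x))


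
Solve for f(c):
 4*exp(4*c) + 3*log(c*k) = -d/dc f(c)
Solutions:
 f(c) = C1 - 3*c*log(c*k) + 3*c - exp(4*c)


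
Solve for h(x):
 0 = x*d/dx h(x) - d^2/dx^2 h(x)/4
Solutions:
 h(x) = C1 + C2*erfi(sqrt(2)*x)


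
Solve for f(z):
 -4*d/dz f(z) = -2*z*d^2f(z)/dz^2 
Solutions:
 f(z) = C1 + C2*z^3


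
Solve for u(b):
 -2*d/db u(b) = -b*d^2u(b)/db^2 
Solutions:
 u(b) = C1 + C2*b^3


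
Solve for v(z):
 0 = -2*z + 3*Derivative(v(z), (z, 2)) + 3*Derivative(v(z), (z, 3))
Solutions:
 v(z) = C1 + C2*z + C3*exp(-z) + z^3/9 - z^2/3


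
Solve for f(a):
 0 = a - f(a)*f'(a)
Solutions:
 f(a) = -sqrt(C1 + a^2)
 f(a) = sqrt(C1 + a^2)


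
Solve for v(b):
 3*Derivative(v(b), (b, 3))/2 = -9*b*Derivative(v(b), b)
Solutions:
 v(b) = C1 + Integral(C2*airyai(-6^(1/3)*b) + C3*airybi(-6^(1/3)*b), b)


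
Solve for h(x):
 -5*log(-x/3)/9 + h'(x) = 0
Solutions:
 h(x) = C1 + 5*x*log(-x)/9 + 5*x*(-log(3) - 1)/9


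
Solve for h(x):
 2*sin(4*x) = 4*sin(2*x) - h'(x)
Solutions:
 h(x) = C1 + 4*sin(x)^4


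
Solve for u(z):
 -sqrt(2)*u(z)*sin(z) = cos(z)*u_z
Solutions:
 u(z) = C1*cos(z)^(sqrt(2))


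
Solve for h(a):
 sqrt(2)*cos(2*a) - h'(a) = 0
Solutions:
 h(a) = C1 + sqrt(2)*sin(2*a)/2


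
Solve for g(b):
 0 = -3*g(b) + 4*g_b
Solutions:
 g(b) = C1*exp(3*b/4)


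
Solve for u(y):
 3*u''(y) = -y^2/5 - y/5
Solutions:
 u(y) = C1 + C2*y - y^4/180 - y^3/90


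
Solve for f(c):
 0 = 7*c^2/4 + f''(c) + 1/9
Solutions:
 f(c) = C1 + C2*c - 7*c^4/48 - c^2/18


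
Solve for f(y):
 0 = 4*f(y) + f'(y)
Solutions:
 f(y) = C1*exp(-4*y)


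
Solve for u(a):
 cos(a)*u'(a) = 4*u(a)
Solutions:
 u(a) = C1*(sin(a)^2 + 2*sin(a) + 1)/(sin(a)^2 - 2*sin(a) + 1)


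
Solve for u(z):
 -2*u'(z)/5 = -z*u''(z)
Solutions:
 u(z) = C1 + C2*z^(7/5)


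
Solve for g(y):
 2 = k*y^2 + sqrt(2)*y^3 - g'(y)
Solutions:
 g(y) = C1 + k*y^3/3 + sqrt(2)*y^4/4 - 2*y


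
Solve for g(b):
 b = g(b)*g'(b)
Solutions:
 g(b) = -sqrt(C1 + b^2)
 g(b) = sqrt(C1 + b^2)


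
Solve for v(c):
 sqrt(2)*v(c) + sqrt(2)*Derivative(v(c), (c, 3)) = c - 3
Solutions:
 v(c) = C3*exp(-c) + sqrt(2)*c/2 + (C1*sin(sqrt(3)*c/2) + C2*cos(sqrt(3)*c/2))*exp(c/2) - 3*sqrt(2)/2


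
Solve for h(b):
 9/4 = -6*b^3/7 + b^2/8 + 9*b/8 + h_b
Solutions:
 h(b) = C1 + 3*b^4/14 - b^3/24 - 9*b^2/16 + 9*b/4


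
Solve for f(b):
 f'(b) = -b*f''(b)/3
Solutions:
 f(b) = C1 + C2/b^2


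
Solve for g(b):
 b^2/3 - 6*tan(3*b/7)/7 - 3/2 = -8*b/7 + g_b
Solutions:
 g(b) = C1 + b^3/9 + 4*b^2/7 - 3*b/2 + 2*log(cos(3*b/7))


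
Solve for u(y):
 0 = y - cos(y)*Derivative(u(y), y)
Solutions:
 u(y) = C1 + Integral(y/cos(y), y)


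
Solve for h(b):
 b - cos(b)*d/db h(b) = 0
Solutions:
 h(b) = C1 + Integral(b/cos(b), b)


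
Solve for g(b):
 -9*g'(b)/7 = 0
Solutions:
 g(b) = C1


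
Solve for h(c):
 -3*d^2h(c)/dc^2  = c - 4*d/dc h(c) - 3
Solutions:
 h(c) = C1 + C2*exp(4*c/3) + c^2/8 - 9*c/16


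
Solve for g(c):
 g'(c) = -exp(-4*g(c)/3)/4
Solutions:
 g(c) = 3*log(-I*(C1 - c/3)^(1/4))
 g(c) = 3*log(I*(C1 - c/3)^(1/4))
 g(c) = 3*log(-(C1 - c/3)^(1/4))
 g(c) = 3*log(C1 - c/3)/4


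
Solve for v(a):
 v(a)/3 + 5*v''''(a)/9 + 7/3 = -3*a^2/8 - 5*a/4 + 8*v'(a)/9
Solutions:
 v(a) = C1*exp(a*(-2^(1/3)*5^(2/3)*(29 + 9*sqrt(11))^(1/3) - 10 + 5*2^(2/3)*5^(1/3)/(29 + 9*sqrt(11))^(1/3))/30)*sin(10^(1/3)*sqrt(3)*a*(5*2^(1/3)/(29 + 9*sqrt(11))^(1/3) + 5^(1/3)*(29 + 9*sqrt(11))^(1/3))/30) + C2*exp(a*(-2^(1/3)*5^(2/3)*(29 + 9*sqrt(11))^(1/3) - 10 + 5*2^(2/3)*5^(1/3)/(29 + 9*sqrt(11))^(1/3))/30)*cos(10^(1/3)*sqrt(3)*a*(5*2^(1/3)/(29 + 9*sqrt(11))^(1/3) + 5^(1/3)*(29 + 9*sqrt(11))^(1/3))/30) + C3*exp(a) + C4*exp(a*(-5 - 5*2^(2/3)*5^(1/3)/(29 + 9*sqrt(11))^(1/3) + 2^(1/3)*5^(2/3)*(29 + 9*sqrt(11))^(1/3))/15) - 9*a^2/8 - 39*a/4 - 33


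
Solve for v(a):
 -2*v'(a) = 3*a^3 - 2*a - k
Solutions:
 v(a) = C1 - 3*a^4/8 + a^2/2 + a*k/2


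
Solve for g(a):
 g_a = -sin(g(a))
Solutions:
 g(a) = -acos((-C1 - exp(2*a))/(C1 - exp(2*a))) + 2*pi
 g(a) = acos((-C1 - exp(2*a))/(C1 - exp(2*a)))


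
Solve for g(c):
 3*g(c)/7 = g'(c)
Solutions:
 g(c) = C1*exp(3*c/7)


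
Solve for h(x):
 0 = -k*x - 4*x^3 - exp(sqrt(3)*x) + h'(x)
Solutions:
 h(x) = C1 + k*x^2/2 + x^4 + sqrt(3)*exp(sqrt(3)*x)/3


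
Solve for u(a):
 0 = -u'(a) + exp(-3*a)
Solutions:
 u(a) = C1 - exp(-3*a)/3


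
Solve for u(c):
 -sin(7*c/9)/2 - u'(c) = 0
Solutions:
 u(c) = C1 + 9*cos(7*c/9)/14


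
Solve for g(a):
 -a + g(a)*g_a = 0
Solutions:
 g(a) = -sqrt(C1 + a^2)
 g(a) = sqrt(C1 + a^2)


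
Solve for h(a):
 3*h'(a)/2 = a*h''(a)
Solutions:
 h(a) = C1 + C2*a^(5/2)


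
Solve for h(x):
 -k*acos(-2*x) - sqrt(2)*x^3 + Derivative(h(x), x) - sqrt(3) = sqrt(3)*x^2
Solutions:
 h(x) = C1 + k*(x*acos(-2*x) + sqrt(1 - 4*x^2)/2) + sqrt(2)*x^4/4 + sqrt(3)*x^3/3 + sqrt(3)*x


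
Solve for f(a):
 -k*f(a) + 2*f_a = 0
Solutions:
 f(a) = C1*exp(a*k/2)


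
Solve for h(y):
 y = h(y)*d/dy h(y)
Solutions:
 h(y) = -sqrt(C1 + y^2)
 h(y) = sqrt(C1 + y^2)


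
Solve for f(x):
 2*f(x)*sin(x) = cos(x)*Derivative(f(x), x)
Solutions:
 f(x) = C1/cos(x)^2


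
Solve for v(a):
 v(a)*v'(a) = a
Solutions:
 v(a) = -sqrt(C1 + a^2)
 v(a) = sqrt(C1 + a^2)


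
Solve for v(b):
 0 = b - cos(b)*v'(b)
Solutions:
 v(b) = C1 + Integral(b/cos(b), b)


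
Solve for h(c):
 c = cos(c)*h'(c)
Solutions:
 h(c) = C1 + Integral(c/cos(c), c)


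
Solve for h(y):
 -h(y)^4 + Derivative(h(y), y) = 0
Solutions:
 h(y) = (-1/(C1 + 3*y))^(1/3)
 h(y) = (-1/(C1 + y))^(1/3)*(-3^(2/3) - 3*3^(1/6)*I)/6
 h(y) = (-1/(C1 + y))^(1/3)*(-3^(2/3) + 3*3^(1/6)*I)/6


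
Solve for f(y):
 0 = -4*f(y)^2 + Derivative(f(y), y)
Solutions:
 f(y) = -1/(C1 + 4*y)


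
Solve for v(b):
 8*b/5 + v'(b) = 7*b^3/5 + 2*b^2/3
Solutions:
 v(b) = C1 + 7*b^4/20 + 2*b^3/9 - 4*b^2/5


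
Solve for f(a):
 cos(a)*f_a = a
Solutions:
 f(a) = C1 + Integral(a/cos(a), a)


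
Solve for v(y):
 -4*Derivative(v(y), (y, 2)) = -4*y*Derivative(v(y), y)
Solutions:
 v(y) = C1 + C2*erfi(sqrt(2)*y/2)


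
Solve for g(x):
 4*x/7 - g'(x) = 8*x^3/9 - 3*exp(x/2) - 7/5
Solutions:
 g(x) = C1 - 2*x^4/9 + 2*x^2/7 + 7*x/5 + 6*exp(x/2)


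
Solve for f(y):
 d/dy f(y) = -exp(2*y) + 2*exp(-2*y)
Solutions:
 f(y) = C1 - exp(2*y)/2 - exp(-2*y)


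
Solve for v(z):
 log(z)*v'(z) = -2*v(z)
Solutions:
 v(z) = C1*exp(-2*li(z))


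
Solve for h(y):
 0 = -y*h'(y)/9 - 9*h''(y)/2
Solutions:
 h(y) = C1 + C2*erf(y/9)


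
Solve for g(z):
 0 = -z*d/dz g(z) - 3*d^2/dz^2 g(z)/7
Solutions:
 g(z) = C1 + C2*erf(sqrt(42)*z/6)


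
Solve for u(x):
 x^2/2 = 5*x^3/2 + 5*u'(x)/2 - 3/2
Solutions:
 u(x) = C1 - x^4/4 + x^3/15 + 3*x/5


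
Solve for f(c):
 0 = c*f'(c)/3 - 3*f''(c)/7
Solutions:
 f(c) = C1 + C2*erfi(sqrt(14)*c/6)


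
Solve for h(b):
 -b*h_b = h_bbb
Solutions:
 h(b) = C1 + Integral(C2*airyai(-b) + C3*airybi(-b), b)


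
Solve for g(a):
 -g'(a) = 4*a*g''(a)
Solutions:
 g(a) = C1 + C2*a^(3/4)


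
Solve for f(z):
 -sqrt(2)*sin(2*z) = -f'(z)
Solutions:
 f(z) = C1 - sqrt(2)*cos(2*z)/2


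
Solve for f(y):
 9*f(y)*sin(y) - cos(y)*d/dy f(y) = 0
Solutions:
 f(y) = C1/cos(y)^9


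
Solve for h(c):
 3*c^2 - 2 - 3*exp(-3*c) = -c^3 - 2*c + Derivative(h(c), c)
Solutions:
 h(c) = C1 + c^4/4 + c^3 + c^2 - 2*c + exp(-3*c)


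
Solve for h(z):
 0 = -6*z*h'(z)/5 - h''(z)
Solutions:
 h(z) = C1 + C2*erf(sqrt(15)*z/5)


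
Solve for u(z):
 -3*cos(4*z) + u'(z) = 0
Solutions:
 u(z) = C1 + 3*sin(4*z)/4


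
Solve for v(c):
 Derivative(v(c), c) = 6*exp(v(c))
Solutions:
 v(c) = log(-1/(C1 + 6*c))


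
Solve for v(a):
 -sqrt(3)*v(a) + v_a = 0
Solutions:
 v(a) = C1*exp(sqrt(3)*a)


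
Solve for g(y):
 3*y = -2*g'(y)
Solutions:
 g(y) = C1 - 3*y^2/4


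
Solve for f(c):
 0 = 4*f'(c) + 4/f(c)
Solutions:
 f(c) = -sqrt(C1 - 2*c)
 f(c) = sqrt(C1 - 2*c)


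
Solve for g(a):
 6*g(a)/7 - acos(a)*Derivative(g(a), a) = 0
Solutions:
 g(a) = C1*exp(6*Integral(1/acos(a), a)/7)


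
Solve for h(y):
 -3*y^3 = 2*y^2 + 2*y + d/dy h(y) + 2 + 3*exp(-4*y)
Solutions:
 h(y) = C1 - 3*y^4/4 - 2*y^3/3 - y^2 - 2*y + 3*exp(-4*y)/4


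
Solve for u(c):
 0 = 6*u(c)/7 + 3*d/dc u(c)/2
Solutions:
 u(c) = C1*exp(-4*c/7)


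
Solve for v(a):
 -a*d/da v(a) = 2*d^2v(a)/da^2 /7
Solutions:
 v(a) = C1 + C2*erf(sqrt(7)*a/2)


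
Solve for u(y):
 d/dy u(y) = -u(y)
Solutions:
 u(y) = C1*exp(-y)


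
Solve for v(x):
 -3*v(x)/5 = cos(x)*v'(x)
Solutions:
 v(x) = C1*(sin(x) - 1)^(3/10)/(sin(x) + 1)^(3/10)


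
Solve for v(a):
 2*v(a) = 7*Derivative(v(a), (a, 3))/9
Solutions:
 v(a) = C3*exp(18^(1/3)*7^(2/3)*a/7) + (C1*sin(3*2^(1/3)*3^(1/6)*7^(2/3)*a/14) + C2*cos(3*2^(1/3)*3^(1/6)*7^(2/3)*a/14))*exp(-18^(1/3)*7^(2/3)*a/14)


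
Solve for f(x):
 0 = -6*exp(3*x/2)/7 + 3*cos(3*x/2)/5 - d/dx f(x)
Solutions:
 f(x) = C1 - 4*exp(3*x/2)/7 + 2*sin(3*x/2)/5


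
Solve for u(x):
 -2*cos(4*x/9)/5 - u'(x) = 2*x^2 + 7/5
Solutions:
 u(x) = C1 - 2*x^3/3 - 7*x/5 - 9*sin(4*x/9)/10


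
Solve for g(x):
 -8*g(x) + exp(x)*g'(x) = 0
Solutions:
 g(x) = C1*exp(-8*exp(-x))


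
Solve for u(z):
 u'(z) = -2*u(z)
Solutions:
 u(z) = C1*exp(-2*z)


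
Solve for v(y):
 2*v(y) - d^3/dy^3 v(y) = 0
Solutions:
 v(y) = C3*exp(2^(1/3)*y) + (C1*sin(2^(1/3)*sqrt(3)*y/2) + C2*cos(2^(1/3)*sqrt(3)*y/2))*exp(-2^(1/3)*y/2)


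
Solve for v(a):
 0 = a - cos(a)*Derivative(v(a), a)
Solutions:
 v(a) = C1 + Integral(a/cos(a), a)


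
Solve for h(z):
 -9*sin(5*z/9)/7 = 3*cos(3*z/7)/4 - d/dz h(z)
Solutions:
 h(z) = C1 + 7*sin(3*z/7)/4 - 81*cos(5*z/9)/35


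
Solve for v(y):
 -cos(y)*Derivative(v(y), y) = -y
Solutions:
 v(y) = C1 + Integral(y/cos(y), y)


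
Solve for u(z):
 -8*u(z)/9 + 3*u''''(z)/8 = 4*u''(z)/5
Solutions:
 u(z) = C1*exp(-2*sqrt(10)*z*sqrt(6 + sqrt(111))/15) + C2*exp(2*sqrt(10)*z*sqrt(6 + sqrt(111))/15) + C3*sin(2*sqrt(10)*z*sqrt(-6 + sqrt(111))/15) + C4*cos(2*sqrt(10)*z*sqrt(-6 + sqrt(111))/15)


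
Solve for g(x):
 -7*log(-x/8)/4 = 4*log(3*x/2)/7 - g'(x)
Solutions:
 g(x) = C1 + 65*x*log(x)/28 + x*(-163*log(2) - 65 + 16*log(3) + 49*I*pi)/28


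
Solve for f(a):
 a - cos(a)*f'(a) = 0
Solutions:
 f(a) = C1 + Integral(a/cos(a), a)


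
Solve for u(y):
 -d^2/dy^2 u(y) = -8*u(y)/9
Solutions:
 u(y) = C1*exp(-2*sqrt(2)*y/3) + C2*exp(2*sqrt(2)*y/3)


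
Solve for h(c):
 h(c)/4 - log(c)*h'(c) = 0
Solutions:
 h(c) = C1*exp(li(c)/4)


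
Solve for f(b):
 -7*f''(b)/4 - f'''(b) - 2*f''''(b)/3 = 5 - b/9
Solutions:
 f(b) = C1 + C2*b + 2*b^3/189 - 638*b^2/441 + (C3*sin(sqrt(33)*b/4) + C4*cos(sqrt(33)*b/4))*exp(-3*b/4)


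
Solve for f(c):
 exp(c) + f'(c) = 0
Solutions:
 f(c) = C1 - exp(c)


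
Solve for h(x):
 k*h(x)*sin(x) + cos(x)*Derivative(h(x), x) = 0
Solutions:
 h(x) = C1*exp(k*log(cos(x)))


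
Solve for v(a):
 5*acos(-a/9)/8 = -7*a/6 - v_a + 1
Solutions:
 v(a) = C1 - 7*a^2/12 - 5*a*acos(-a/9)/8 + a - 5*sqrt(81 - a^2)/8


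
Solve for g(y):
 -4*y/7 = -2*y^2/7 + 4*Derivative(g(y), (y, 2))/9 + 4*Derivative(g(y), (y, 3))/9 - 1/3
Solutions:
 g(y) = C1 + C2*y + C3*exp(-y) + 3*y^4/56 - 3*y^3/7 + 93*y^2/56


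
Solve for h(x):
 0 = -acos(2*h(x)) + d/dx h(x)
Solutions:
 Integral(1/acos(2*_y), (_y, h(x))) = C1 + x


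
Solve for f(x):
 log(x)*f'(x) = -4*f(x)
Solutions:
 f(x) = C1*exp(-4*li(x))


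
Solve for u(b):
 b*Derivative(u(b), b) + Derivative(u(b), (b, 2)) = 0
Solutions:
 u(b) = C1 + C2*erf(sqrt(2)*b/2)


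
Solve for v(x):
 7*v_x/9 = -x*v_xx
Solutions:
 v(x) = C1 + C2*x^(2/9)


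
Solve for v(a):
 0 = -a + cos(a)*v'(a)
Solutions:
 v(a) = C1 + Integral(a/cos(a), a)


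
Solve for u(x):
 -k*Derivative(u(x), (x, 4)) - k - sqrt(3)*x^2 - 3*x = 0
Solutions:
 u(x) = C1 + C2*x + C3*x^2 + C4*x^3 - x^4/24 - sqrt(3)*x^6/(360*k) - x^5/(40*k)


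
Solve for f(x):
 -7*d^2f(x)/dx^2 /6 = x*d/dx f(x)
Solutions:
 f(x) = C1 + C2*erf(sqrt(21)*x/7)


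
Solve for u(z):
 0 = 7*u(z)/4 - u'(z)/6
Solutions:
 u(z) = C1*exp(21*z/2)


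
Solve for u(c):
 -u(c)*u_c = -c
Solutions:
 u(c) = -sqrt(C1 + c^2)
 u(c) = sqrt(C1 + c^2)


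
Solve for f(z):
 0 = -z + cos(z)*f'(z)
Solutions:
 f(z) = C1 + Integral(z/cos(z), z)


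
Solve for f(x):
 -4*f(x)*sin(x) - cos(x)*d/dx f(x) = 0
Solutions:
 f(x) = C1*cos(x)^4


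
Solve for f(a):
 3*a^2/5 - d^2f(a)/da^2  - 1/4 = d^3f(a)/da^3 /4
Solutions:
 f(a) = C1 + C2*a + C3*exp(-4*a) + a^4/20 - a^3/20 - 7*a^2/80


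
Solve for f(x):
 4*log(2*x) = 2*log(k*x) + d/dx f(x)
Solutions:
 f(x) = C1 + 2*x*(-log(k) - 1 + 2*log(2)) + 2*x*log(x)


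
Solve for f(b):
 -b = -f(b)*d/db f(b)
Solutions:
 f(b) = -sqrt(C1 + b^2)
 f(b) = sqrt(C1 + b^2)


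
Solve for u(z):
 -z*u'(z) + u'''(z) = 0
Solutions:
 u(z) = C1 + Integral(C2*airyai(z) + C3*airybi(z), z)


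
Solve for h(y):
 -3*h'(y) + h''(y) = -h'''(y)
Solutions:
 h(y) = C1 + C2*exp(y*(-1 + sqrt(13))/2) + C3*exp(-y*(1 + sqrt(13))/2)


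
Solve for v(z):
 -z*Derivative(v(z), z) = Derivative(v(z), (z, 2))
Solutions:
 v(z) = C1 + C2*erf(sqrt(2)*z/2)


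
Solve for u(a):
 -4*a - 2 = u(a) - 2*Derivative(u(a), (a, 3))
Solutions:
 u(a) = C3*exp(2^(2/3)*a/2) - 4*a + (C1*sin(2^(2/3)*sqrt(3)*a/4) + C2*cos(2^(2/3)*sqrt(3)*a/4))*exp(-2^(2/3)*a/4) - 2


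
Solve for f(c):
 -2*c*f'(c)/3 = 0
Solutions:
 f(c) = C1


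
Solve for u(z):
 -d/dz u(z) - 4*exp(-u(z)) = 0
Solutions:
 u(z) = log(C1 - 4*z)


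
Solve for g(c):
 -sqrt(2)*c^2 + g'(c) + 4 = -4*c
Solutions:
 g(c) = C1 + sqrt(2)*c^3/3 - 2*c^2 - 4*c


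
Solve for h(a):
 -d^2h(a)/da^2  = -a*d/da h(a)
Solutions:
 h(a) = C1 + C2*erfi(sqrt(2)*a/2)


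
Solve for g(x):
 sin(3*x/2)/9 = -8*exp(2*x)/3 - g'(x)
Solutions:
 g(x) = C1 - 4*exp(2*x)/3 + 2*cos(3*x/2)/27


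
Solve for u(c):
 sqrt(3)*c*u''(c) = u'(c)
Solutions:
 u(c) = C1 + C2*c^(sqrt(3)/3 + 1)


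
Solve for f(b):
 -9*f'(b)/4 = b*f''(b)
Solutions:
 f(b) = C1 + C2/b^(5/4)


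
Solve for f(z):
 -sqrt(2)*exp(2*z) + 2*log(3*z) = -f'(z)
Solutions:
 f(z) = C1 - 2*z*log(z) + 2*z*(1 - log(3)) + sqrt(2)*exp(2*z)/2


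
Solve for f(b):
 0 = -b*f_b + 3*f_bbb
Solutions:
 f(b) = C1 + Integral(C2*airyai(3^(2/3)*b/3) + C3*airybi(3^(2/3)*b/3), b)


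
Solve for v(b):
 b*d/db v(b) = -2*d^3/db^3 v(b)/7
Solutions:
 v(b) = C1 + Integral(C2*airyai(-2^(2/3)*7^(1/3)*b/2) + C3*airybi(-2^(2/3)*7^(1/3)*b/2), b)


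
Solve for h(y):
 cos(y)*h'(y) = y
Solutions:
 h(y) = C1 + Integral(y/cos(y), y)


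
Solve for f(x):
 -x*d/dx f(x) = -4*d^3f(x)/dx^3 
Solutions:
 f(x) = C1 + Integral(C2*airyai(2^(1/3)*x/2) + C3*airybi(2^(1/3)*x/2), x)


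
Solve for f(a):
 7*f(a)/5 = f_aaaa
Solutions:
 f(a) = C1*exp(-5^(3/4)*7^(1/4)*a/5) + C2*exp(5^(3/4)*7^(1/4)*a/5) + C3*sin(5^(3/4)*7^(1/4)*a/5) + C4*cos(5^(3/4)*7^(1/4)*a/5)


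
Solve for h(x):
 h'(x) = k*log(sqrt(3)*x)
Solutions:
 h(x) = C1 + k*x*log(x) - k*x + k*x*log(3)/2


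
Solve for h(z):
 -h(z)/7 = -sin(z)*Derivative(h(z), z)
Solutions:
 h(z) = C1*(cos(z) - 1)^(1/14)/(cos(z) + 1)^(1/14)


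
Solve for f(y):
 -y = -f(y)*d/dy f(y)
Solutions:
 f(y) = -sqrt(C1 + y^2)
 f(y) = sqrt(C1 + y^2)


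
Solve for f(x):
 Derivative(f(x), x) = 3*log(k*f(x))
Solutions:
 li(k*f(x))/k = C1 + 3*x


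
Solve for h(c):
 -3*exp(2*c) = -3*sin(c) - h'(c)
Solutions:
 h(c) = C1 + 3*exp(2*c)/2 + 3*cos(c)


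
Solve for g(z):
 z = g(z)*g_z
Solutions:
 g(z) = -sqrt(C1 + z^2)
 g(z) = sqrt(C1 + z^2)


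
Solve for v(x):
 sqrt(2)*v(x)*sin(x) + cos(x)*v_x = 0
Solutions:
 v(x) = C1*cos(x)^(sqrt(2))


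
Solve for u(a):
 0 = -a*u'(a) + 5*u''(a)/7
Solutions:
 u(a) = C1 + C2*erfi(sqrt(70)*a/10)


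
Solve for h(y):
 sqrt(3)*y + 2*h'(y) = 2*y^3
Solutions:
 h(y) = C1 + y^4/4 - sqrt(3)*y^2/4


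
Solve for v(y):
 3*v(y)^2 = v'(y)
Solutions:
 v(y) = -1/(C1 + 3*y)


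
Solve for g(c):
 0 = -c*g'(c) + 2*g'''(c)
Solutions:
 g(c) = C1 + Integral(C2*airyai(2^(2/3)*c/2) + C3*airybi(2^(2/3)*c/2), c)


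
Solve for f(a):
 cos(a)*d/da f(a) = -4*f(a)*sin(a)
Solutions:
 f(a) = C1*cos(a)^4


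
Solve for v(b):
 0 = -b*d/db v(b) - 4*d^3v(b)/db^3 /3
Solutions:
 v(b) = C1 + Integral(C2*airyai(-6^(1/3)*b/2) + C3*airybi(-6^(1/3)*b/2), b)


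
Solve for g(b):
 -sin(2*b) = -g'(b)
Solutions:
 g(b) = C1 - cos(2*b)/2


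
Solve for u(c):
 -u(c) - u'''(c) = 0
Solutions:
 u(c) = C3*exp(-c) + (C1*sin(sqrt(3)*c/2) + C2*cos(sqrt(3)*c/2))*exp(c/2)


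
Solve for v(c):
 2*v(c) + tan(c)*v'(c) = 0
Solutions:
 v(c) = C1/sin(c)^2


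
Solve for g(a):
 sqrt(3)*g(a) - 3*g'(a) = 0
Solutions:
 g(a) = C1*exp(sqrt(3)*a/3)


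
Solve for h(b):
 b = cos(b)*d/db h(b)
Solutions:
 h(b) = C1 + Integral(b/cos(b), b)


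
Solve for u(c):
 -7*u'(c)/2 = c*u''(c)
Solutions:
 u(c) = C1 + C2/c^(5/2)


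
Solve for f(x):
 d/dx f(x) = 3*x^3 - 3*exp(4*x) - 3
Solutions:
 f(x) = C1 + 3*x^4/4 - 3*x - 3*exp(4*x)/4


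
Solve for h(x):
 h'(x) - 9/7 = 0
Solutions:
 h(x) = C1 + 9*x/7


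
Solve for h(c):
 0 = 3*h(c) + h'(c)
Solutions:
 h(c) = C1*exp(-3*c)


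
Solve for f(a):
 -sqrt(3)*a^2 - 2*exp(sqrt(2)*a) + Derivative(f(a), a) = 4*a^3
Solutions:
 f(a) = C1 + a^4 + sqrt(3)*a^3/3 + sqrt(2)*exp(sqrt(2)*a)


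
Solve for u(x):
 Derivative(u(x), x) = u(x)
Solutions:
 u(x) = C1*exp(x)


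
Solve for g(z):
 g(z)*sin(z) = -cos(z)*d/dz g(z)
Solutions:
 g(z) = C1*cos(z)


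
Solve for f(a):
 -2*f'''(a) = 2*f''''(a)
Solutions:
 f(a) = C1 + C2*a + C3*a^2 + C4*exp(-a)


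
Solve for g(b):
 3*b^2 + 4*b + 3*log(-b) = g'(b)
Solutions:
 g(b) = C1 + b^3 + 2*b^2 + 3*b*log(-b) - 3*b


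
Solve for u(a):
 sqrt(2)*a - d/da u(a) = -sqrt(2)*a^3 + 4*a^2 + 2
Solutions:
 u(a) = C1 + sqrt(2)*a^4/4 - 4*a^3/3 + sqrt(2)*a^2/2 - 2*a


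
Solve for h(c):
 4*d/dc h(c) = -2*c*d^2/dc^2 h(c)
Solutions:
 h(c) = C1 + C2/c


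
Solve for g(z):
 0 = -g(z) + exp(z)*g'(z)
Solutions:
 g(z) = C1*exp(-exp(-z))


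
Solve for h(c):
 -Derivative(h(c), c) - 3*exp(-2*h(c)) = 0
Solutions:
 h(c) = log(-sqrt(C1 - 6*c))
 h(c) = log(C1 - 6*c)/2


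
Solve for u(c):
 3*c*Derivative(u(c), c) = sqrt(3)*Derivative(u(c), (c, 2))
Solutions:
 u(c) = C1 + C2*erfi(sqrt(2)*3^(1/4)*c/2)


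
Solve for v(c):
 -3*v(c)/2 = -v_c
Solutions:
 v(c) = C1*exp(3*c/2)


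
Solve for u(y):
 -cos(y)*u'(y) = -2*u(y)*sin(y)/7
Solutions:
 u(y) = C1/cos(y)^(2/7)


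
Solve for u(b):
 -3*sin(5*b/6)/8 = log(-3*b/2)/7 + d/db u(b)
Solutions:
 u(b) = C1 - b*log(-b)/7 - b*log(3)/7 + b*log(2)/7 + b/7 + 9*cos(5*b/6)/20


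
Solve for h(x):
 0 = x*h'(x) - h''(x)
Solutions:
 h(x) = C1 + C2*erfi(sqrt(2)*x/2)


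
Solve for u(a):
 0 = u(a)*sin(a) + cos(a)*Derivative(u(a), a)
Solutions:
 u(a) = C1*cos(a)


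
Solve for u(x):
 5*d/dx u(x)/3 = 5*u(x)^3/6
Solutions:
 u(x) = -sqrt(-1/(C1 + x))
 u(x) = sqrt(-1/(C1 + x))


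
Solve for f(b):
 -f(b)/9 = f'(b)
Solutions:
 f(b) = C1*exp(-b/9)


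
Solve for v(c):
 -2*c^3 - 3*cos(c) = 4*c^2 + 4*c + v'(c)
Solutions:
 v(c) = C1 - c^4/2 - 4*c^3/3 - 2*c^2 - 3*sin(c)


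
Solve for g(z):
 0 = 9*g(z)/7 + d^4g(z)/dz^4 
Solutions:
 g(z) = (C1*sin(sqrt(6)*7^(3/4)*z/14) + C2*cos(sqrt(6)*7^(3/4)*z/14))*exp(-sqrt(6)*7^(3/4)*z/14) + (C3*sin(sqrt(6)*7^(3/4)*z/14) + C4*cos(sqrt(6)*7^(3/4)*z/14))*exp(sqrt(6)*7^(3/4)*z/14)


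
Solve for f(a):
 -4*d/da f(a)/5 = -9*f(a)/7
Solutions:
 f(a) = C1*exp(45*a/28)


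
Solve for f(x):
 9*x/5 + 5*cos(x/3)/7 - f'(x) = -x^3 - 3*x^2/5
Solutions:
 f(x) = C1 + x^4/4 + x^3/5 + 9*x^2/10 + 15*sin(x/3)/7


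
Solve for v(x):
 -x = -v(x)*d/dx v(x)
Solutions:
 v(x) = -sqrt(C1 + x^2)
 v(x) = sqrt(C1 + x^2)


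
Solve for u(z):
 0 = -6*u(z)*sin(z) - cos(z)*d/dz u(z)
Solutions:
 u(z) = C1*cos(z)^6


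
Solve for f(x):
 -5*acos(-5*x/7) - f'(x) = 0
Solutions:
 f(x) = C1 - 5*x*acos(-5*x/7) - sqrt(49 - 25*x^2)


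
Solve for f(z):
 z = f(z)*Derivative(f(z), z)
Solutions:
 f(z) = -sqrt(C1 + z^2)
 f(z) = sqrt(C1 + z^2)


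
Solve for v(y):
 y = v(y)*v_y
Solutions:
 v(y) = -sqrt(C1 + y^2)
 v(y) = sqrt(C1 + y^2)


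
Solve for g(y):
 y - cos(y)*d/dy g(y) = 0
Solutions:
 g(y) = C1 + Integral(y/cos(y), y)


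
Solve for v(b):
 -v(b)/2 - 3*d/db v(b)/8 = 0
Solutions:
 v(b) = C1*exp(-4*b/3)


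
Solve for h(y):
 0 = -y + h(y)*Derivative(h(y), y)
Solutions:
 h(y) = -sqrt(C1 + y^2)
 h(y) = sqrt(C1 + y^2)


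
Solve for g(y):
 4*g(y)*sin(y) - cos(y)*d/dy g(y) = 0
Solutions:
 g(y) = C1/cos(y)^4


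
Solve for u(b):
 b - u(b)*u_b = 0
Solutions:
 u(b) = -sqrt(C1 + b^2)
 u(b) = sqrt(C1 + b^2)


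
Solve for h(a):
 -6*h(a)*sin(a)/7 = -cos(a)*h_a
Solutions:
 h(a) = C1/cos(a)^(6/7)


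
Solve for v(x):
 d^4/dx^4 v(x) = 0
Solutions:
 v(x) = C1 + C2*x + C3*x^2 + C4*x^3


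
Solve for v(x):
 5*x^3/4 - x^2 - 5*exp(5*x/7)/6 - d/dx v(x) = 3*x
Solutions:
 v(x) = C1 + 5*x^4/16 - x^3/3 - 3*x^2/2 - 7*exp(5*x/7)/6


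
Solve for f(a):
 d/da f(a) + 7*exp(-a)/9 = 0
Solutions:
 f(a) = C1 + 7*exp(-a)/9


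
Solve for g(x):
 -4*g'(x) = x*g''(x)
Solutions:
 g(x) = C1 + C2/x^3


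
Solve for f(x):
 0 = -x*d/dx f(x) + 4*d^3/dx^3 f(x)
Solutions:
 f(x) = C1 + Integral(C2*airyai(2^(1/3)*x/2) + C3*airybi(2^(1/3)*x/2), x)


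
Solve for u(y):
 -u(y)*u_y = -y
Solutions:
 u(y) = -sqrt(C1 + y^2)
 u(y) = sqrt(C1 + y^2)


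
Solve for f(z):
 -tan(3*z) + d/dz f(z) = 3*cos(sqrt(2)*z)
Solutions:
 f(z) = C1 - log(cos(3*z))/3 + 3*sqrt(2)*sin(sqrt(2)*z)/2


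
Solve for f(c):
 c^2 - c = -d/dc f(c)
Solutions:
 f(c) = C1 - c^3/3 + c^2/2


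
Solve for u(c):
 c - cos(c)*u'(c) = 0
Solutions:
 u(c) = C1 + Integral(c/cos(c), c)


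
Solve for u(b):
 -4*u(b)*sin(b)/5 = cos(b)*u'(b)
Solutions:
 u(b) = C1*cos(b)^(4/5)


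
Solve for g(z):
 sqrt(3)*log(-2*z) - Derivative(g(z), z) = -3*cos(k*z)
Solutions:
 g(z) = C1 + sqrt(3)*z*(log(-z) - 1) + sqrt(3)*z*log(2) + 3*Piecewise((sin(k*z)/k, Ne(k, 0)), (z, True))


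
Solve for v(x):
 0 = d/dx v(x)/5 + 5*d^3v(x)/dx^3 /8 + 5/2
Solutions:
 v(x) = C1 + C2*sin(2*sqrt(2)*x/5) + C3*cos(2*sqrt(2)*x/5) - 25*x/2


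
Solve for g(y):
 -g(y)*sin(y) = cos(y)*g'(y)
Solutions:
 g(y) = C1*cos(y)


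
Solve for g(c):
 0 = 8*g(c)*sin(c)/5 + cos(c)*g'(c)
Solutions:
 g(c) = C1*cos(c)^(8/5)


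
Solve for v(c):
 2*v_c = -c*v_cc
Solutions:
 v(c) = C1 + C2/c


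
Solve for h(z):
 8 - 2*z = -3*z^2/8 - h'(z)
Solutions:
 h(z) = C1 - z^3/8 + z^2 - 8*z


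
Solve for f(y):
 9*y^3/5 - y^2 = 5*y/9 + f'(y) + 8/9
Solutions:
 f(y) = C1 + 9*y^4/20 - y^3/3 - 5*y^2/18 - 8*y/9


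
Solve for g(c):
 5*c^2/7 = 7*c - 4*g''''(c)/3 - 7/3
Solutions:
 g(c) = C1 + C2*c + C3*c^2 + C4*c^3 - c^6/672 + 7*c^5/160 - 7*c^4/96


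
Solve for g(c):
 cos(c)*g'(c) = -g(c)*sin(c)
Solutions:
 g(c) = C1*cos(c)


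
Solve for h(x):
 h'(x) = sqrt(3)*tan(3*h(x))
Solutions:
 h(x) = -asin(C1*exp(3*sqrt(3)*x))/3 + pi/3
 h(x) = asin(C1*exp(3*sqrt(3)*x))/3


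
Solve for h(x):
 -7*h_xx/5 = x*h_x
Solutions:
 h(x) = C1 + C2*erf(sqrt(70)*x/14)


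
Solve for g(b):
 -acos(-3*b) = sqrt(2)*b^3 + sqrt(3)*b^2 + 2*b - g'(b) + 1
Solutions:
 g(b) = C1 + sqrt(2)*b^4/4 + sqrt(3)*b^3/3 + b^2 + b*acos(-3*b) + b + sqrt(1 - 9*b^2)/3


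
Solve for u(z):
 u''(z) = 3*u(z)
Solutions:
 u(z) = C1*exp(-sqrt(3)*z) + C2*exp(sqrt(3)*z)


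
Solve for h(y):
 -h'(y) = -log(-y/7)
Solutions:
 h(y) = C1 + y*log(-y) + y*(-log(7) - 1)


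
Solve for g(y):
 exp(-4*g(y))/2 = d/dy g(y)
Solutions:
 g(y) = log(-I*(C1 + 2*y)^(1/4))
 g(y) = log(I*(C1 + 2*y)^(1/4))
 g(y) = log(-(C1 + 2*y)^(1/4))
 g(y) = log(C1 + 2*y)/4


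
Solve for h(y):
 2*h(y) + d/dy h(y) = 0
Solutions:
 h(y) = C1*exp(-2*y)


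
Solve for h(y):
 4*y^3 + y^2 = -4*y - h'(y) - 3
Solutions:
 h(y) = C1 - y^4 - y^3/3 - 2*y^2 - 3*y


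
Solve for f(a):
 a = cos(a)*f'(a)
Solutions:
 f(a) = C1 + Integral(a/cos(a), a)


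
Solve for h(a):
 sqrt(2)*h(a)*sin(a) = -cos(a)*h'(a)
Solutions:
 h(a) = C1*cos(a)^(sqrt(2))


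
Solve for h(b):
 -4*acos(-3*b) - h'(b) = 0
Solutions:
 h(b) = C1 - 4*b*acos(-3*b) - 4*sqrt(1 - 9*b^2)/3


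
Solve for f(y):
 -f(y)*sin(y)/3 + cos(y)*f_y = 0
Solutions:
 f(y) = C1/cos(y)^(1/3)


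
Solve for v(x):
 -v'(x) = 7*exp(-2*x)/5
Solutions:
 v(x) = C1 + 7*exp(-2*x)/10


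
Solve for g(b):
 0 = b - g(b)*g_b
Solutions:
 g(b) = -sqrt(C1 + b^2)
 g(b) = sqrt(C1 + b^2)


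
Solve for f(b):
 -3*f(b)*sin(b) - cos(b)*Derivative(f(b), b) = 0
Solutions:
 f(b) = C1*cos(b)^3


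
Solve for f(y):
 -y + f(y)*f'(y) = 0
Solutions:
 f(y) = -sqrt(C1 + y^2)
 f(y) = sqrt(C1 + y^2)


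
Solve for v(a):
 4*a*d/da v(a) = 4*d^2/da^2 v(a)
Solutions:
 v(a) = C1 + C2*erfi(sqrt(2)*a/2)


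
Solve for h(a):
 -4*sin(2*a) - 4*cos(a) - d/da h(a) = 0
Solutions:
 h(a) = C1 - 4*sin(a) + 2*cos(2*a)


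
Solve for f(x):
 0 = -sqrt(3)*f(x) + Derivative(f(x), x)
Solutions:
 f(x) = C1*exp(sqrt(3)*x)


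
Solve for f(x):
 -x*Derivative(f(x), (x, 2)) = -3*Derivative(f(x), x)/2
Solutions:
 f(x) = C1 + C2*x^(5/2)


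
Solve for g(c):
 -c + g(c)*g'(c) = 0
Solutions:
 g(c) = -sqrt(C1 + c^2)
 g(c) = sqrt(C1 + c^2)


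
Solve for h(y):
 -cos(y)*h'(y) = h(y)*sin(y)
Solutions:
 h(y) = C1*cos(y)


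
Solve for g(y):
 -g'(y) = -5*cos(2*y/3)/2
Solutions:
 g(y) = C1 + 15*sin(2*y/3)/4


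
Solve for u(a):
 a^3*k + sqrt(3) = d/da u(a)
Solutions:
 u(a) = C1 + a^4*k/4 + sqrt(3)*a


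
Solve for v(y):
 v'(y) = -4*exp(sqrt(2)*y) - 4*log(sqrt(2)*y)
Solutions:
 v(y) = C1 - 4*y*log(y) + 2*y*(2 - log(2)) - 2*sqrt(2)*exp(sqrt(2)*y)


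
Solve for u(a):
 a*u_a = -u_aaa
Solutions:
 u(a) = C1 + Integral(C2*airyai(-a) + C3*airybi(-a), a)


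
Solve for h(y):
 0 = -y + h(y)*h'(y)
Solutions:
 h(y) = -sqrt(C1 + y^2)
 h(y) = sqrt(C1 + y^2)


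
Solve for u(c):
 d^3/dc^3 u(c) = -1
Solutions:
 u(c) = C1 + C2*c + C3*c^2 - c^3/6


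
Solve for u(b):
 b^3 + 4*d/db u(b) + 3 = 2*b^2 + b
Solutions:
 u(b) = C1 - b^4/16 + b^3/6 + b^2/8 - 3*b/4


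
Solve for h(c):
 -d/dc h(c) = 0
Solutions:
 h(c) = C1


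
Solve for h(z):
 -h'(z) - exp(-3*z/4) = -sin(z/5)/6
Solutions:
 h(z) = C1 - 5*cos(z/5)/6 + 4*exp(-3*z/4)/3


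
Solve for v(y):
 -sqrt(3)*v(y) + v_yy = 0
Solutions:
 v(y) = C1*exp(-3^(1/4)*y) + C2*exp(3^(1/4)*y)


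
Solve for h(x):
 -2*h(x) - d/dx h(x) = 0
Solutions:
 h(x) = C1*exp(-2*x)


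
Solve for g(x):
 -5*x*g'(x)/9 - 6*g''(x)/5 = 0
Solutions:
 g(x) = C1 + C2*erf(5*sqrt(3)*x/18)


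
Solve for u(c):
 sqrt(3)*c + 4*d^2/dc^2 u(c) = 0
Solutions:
 u(c) = C1 + C2*c - sqrt(3)*c^3/24


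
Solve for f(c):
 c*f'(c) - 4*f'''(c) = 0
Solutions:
 f(c) = C1 + Integral(C2*airyai(2^(1/3)*c/2) + C3*airybi(2^(1/3)*c/2), c)


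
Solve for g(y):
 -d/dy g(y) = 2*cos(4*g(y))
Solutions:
 g(y) = -asin((C1 + exp(16*y))/(C1 - exp(16*y)))/4 + pi/4
 g(y) = asin((C1 + exp(16*y))/(C1 - exp(16*y)))/4


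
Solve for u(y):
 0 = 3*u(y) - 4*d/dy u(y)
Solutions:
 u(y) = C1*exp(3*y/4)


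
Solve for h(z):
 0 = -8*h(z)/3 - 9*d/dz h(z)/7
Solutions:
 h(z) = C1*exp(-56*z/27)


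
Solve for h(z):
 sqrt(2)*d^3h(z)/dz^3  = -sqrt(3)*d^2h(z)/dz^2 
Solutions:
 h(z) = C1 + C2*z + C3*exp(-sqrt(6)*z/2)


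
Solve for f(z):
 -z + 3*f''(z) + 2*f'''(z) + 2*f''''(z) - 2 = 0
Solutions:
 f(z) = C1 + C2*z + z^3/18 + 2*z^2/9 + (C3*sin(sqrt(5)*z/2) + C4*cos(sqrt(5)*z/2))*exp(-z/2)


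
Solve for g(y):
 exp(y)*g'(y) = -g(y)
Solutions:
 g(y) = C1*exp(exp(-y))


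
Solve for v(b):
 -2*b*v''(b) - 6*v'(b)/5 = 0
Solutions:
 v(b) = C1 + C2*b^(2/5)


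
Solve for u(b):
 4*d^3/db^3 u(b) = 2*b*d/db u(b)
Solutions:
 u(b) = C1 + Integral(C2*airyai(2^(2/3)*b/2) + C3*airybi(2^(2/3)*b/2), b)


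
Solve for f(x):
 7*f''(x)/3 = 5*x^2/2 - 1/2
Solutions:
 f(x) = C1 + C2*x + 5*x^4/56 - 3*x^2/28


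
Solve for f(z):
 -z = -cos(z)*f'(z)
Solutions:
 f(z) = C1 + Integral(z/cos(z), z)


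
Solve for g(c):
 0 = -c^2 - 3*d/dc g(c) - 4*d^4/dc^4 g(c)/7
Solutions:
 g(c) = C1 + C4*exp(-42^(1/3)*c/2) - c^3/9 + (C2*sin(14^(1/3)*3^(5/6)*c/4) + C3*cos(14^(1/3)*3^(5/6)*c/4))*exp(42^(1/3)*c/4)


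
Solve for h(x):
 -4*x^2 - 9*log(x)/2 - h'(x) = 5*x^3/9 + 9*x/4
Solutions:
 h(x) = C1 - 5*x^4/36 - 4*x^3/3 - 9*x^2/8 - 9*x*log(x)/2 + 9*x/2


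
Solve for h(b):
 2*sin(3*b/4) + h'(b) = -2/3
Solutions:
 h(b) = C1 - 2*b/3 + 8*cos(3*b/4)/3


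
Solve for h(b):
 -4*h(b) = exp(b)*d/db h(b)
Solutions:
 h(b) = C1*exp(4*exp(-b))


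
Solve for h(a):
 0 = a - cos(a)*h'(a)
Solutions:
 h(a) = C1 + Integral(a/cos(a), a)


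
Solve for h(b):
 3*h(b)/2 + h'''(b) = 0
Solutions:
 h(b) = C3*exp(-2^(2/3)*3^(1/3)*b/2) + (C1*sin(2^(2/3)*3^(5/6)*b/4) + C2*cos(2^(2/3)*3^(5/6)*b/4))*exp(2^(2/3)*3^(1/3)*b/4)


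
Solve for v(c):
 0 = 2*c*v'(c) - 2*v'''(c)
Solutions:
 v(c) = C1 + Integral(C2*airyai(c) + C3*airybi(c), c)


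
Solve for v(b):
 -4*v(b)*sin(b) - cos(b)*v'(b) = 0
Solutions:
 v(b) = C1*cos(b)^4


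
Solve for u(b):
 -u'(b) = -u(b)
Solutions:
 u(b) = C1*exp(b)


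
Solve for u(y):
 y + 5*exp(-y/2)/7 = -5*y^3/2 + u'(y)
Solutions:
 u(y) = C1 + 5*y^4/8 + y^2/2 - 10*exp(-y/2)/7


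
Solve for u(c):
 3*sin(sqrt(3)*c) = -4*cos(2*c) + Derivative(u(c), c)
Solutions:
 u(c) = C1 + 2*sin(2*c) - sqrt(3)*cos(sqrt(3)*c)


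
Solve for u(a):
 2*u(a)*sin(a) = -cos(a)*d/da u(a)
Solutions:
 u(a) = C1*cos(a)^2


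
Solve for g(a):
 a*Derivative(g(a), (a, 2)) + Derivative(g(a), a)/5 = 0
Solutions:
 g(a) = C1 + C2*a^(4/5)


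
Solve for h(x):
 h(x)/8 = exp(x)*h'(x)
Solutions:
 h(x) = C1*exp(-exp(-x)/8)


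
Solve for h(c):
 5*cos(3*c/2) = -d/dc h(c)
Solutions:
 h(c) = C1 - 10*sin(3*c/2)/3


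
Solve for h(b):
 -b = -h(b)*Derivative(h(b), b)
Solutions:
 h(b) = -sqrt(C1 + b^2)
 h(b) = sqrt(C1 + b^2)


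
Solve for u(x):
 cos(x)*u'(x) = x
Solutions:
 u(x) = C1 + Integral(x/cos(x), x)


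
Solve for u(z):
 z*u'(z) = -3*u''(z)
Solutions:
 u(z) = C1 + C2*erf(sqrt(6)*z/6)


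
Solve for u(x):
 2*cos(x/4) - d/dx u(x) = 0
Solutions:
 u(x) = C1 + 8*sin(x/4)


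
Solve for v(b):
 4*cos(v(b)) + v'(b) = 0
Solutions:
 v(b) = pi - asin((C1 + exp(8*b))/(C1 - exp(8*b)))
 v(b) = asin((C1 + exp(8*b))/(C1 - exp(8*b)))


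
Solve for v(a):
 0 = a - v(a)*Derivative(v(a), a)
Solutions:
 v(a) = -sqrt(C1 + a^2)
 v(a) = sqrt(C1 + a^2)


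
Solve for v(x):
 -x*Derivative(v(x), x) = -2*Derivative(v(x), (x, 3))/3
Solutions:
 v(x) = C1 + Integral(C2*airyai(2^(2/3)*3^(1/3)*x/2) + C3*airybi(2^(2/3)*3^(1/3)*x/2), x)


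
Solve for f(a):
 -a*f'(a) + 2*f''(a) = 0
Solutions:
 f(a) = C1 + C2*erfi(a/2)


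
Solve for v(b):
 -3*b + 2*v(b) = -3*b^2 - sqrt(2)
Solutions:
 v(b) = -3*b^2/2 + 3*b/2 - sqrt(2)/2


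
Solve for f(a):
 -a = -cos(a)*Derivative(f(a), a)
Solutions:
 f(a) = C1 + Integral(a/cos(a), a)


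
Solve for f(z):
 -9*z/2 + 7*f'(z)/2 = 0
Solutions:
 f(z) = C1 + 9*z^2/14


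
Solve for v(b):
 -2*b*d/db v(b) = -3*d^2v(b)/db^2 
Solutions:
 v(b) = C1 + C2*erfi(sqrt(3)*b/3)


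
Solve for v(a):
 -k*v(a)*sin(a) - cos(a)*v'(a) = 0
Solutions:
 v(a) = C1*exp(k*log(cos(a)))


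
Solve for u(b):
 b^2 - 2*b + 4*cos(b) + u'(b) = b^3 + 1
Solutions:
 u(b) = C1 + b^4/4 - b^3/3 + b^2 + b - 4*sin(b)


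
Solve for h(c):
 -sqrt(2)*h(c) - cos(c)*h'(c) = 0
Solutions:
 h(c) = C1*(sin(c) - 1)^(sqrt(2)/2)/(sin(c) + 1)^(sqrt(2)/2)


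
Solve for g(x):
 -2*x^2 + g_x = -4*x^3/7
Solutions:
 g(x) = C1 - x^4/7 + 2*x^3/3


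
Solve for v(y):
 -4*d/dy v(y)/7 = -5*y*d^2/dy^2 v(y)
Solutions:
 v(y) = C1 + C2*y^(39/35)


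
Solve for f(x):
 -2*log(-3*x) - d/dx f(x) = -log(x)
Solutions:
 f(x) = C1 - x*log(x) + x*(-2*log(3) + 1 - 2*I*pi)


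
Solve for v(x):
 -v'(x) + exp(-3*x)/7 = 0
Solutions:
 v(x) = C1 - exp(-3*x)/21


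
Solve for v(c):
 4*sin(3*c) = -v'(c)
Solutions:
 v(c) = C1 + 4*cos(3*c)/3


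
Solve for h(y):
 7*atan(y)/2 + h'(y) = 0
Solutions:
 h(y) = C1 - 7*y*atan(y)/2 + 7*log(y^2 + 1)/4


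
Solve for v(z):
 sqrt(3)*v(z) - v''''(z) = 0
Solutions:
 v(z) = C1*exp(-3^(1/8)*z) + C2*exp(3^(1/8)*z) + C3*sin(3^(1/8)*z) + C4*cos(3^(1/8)*z)


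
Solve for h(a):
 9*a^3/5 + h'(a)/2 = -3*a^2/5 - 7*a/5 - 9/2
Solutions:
 h(a) = C1 - 9*a^4/10 - 2*a^3/5 - 7*a^2/5 - 9*a


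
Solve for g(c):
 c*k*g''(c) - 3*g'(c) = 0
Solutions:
 g(c) = C1 + c^(((re(k) + 3)*re(k) + im(k)^2)/(re(k)^2 + im(k)^2))*(C2*sin(3*log(c)*Abs(im(k))/(re(k)^2 + im(k)^2)) + C3*cos(3*log(c)*im(k)/(re(k)^2 + im(k)^2)))


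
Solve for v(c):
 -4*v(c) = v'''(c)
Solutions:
 v(c) = C3*exp(-2^(2/3)*c) + (C1*sin(2^(2/3)*sqrt(3)*c/2) + C2*cos(2^(2/3)*sqrt(3)*c/2))*exp(2^(2/3)*c/2)


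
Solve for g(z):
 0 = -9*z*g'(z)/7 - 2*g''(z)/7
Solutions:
 g(z) = C1 + C2*erf(3*z/2)


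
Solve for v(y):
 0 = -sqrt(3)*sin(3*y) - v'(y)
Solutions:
 v(y) = C1 + sqrt(3)*cos(3*y)/3


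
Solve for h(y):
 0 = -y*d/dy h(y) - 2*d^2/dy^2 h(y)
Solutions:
 h(y) = C1 + C2*erf(y/2)


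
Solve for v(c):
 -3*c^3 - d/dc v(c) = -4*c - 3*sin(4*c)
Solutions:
 v(c) = C1 - 3*c^4/4 + 2*c^2 - 3*cos(4*c)/4


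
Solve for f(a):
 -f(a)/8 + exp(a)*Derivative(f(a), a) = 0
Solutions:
 f(a) = C1*exp(-exp(-a)/8)


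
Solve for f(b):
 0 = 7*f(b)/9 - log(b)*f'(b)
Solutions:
 f(b) = C1*exp(7*li(b)/9)


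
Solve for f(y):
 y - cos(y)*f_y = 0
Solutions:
 f(y) = C1 + Integral(y/cos(y), y)


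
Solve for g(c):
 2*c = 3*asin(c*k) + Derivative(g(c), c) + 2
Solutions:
 g(c) = C1 + c^2 - 2*c - 3*Piecewise((c*asin(c*k) + sqrt(-c^2*k^2 + 1)/k, Ne(k, 0)), (0, True))


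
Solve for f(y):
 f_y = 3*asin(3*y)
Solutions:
 f(y) = C1 + 3*y*asin(3*y) + sqrt(1 - 9*y^2)


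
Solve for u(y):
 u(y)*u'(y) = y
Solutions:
 u(y) = -sqrt(C1 + y^2)
 u(y) = sqrt(C1 + y^2)


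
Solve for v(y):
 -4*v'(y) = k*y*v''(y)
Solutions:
 v(y) = C1 + y^(((re(k) - 4)*re(k) + im(k)^2)/(re(k)^2 + im(k)^2))*(C2*sin(4*log(y)*Abs(im(k))/(re(k)^2 + im(k)^2)) + C3*cos(4*log(y)*im(k)/(re(k)^2 + im(k)^2)))


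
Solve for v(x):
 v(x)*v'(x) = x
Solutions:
 v(x) = -sqrt(C1 + x^2)
 v(x) = sqrt(C1 + x^2)


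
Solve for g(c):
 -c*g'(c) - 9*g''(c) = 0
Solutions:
 g(c) = C1 + C2*erf(sqrt(2)*c/6)


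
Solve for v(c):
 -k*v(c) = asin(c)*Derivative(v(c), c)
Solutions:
 v(c) = C1*exp(-k*Integral(1/asin(c), c))


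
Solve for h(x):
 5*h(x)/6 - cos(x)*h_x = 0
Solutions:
 h(x) = C1*(sin(x) + 1)^(5/12)/(sin(x) - 1)^(5/12)


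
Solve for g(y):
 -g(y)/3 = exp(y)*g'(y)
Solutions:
 g(y) = C1*exp(exp(-y)/3)


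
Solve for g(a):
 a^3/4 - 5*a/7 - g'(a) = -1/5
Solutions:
 g(a) = C1 + a^4/16 - 5*a^2/14 + a/5


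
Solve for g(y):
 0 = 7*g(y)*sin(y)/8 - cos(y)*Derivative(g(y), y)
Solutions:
 g(y) = C1/cos(y)^(7/8)


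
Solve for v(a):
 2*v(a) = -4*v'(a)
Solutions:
 v(a) = C1*exp(-a/2)


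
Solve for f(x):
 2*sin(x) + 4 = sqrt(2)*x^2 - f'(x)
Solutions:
 f(x) = C1 + sqrt(2)*x^3/3 - 4*x + 2*cos(x)


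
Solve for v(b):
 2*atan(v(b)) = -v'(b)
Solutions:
 Integral(1/atan(_y), (_y, v(b))) = C1 - 2*b


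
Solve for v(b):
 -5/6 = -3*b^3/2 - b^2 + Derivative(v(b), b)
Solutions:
 v(b) = C1 + 3*b^4/8 + b^3/3 - 5*b/6


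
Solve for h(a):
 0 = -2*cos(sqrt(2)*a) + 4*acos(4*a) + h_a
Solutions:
 h(a) = C1 - 4*a*acos(4*a) + sqrt(1 - 16*a^2) + sqrt(2)*sin(sqrt(2)*a)


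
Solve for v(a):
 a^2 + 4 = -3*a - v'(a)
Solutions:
 v(a) = C1 - a^3/3 - 3*a^2/2 - 4*a


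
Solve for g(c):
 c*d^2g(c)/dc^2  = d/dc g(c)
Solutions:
 g(c) = C1 + C2*c^2


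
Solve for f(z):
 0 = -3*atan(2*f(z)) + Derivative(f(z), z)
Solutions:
 Integral(1/atan(2*_y), (_y, f(z))) = C1 + 3*z


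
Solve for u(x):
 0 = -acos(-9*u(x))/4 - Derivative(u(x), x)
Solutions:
 Integral(1/acos(-9*_y), (_y, u(x))) = C1 - x/4


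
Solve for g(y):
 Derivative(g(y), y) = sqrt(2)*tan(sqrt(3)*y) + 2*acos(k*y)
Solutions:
 g(y) = C1 + 2*Piecewise((y*acos(k*y) - sqrt(-k^2*y^2 + 1)/k, Ne(k, 0)), (pi*y/2, True)) - sqrt(6)*log(cos(sqrt(3)*y))/3


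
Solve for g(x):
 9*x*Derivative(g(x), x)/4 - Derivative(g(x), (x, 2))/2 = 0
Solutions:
 g(x) = C1 + C2*erfi(3*x/2)


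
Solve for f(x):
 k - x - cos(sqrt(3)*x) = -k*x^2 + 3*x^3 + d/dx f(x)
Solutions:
 f(x) = C1 + k*x^3/3 + k*x - 3*x^4/4 - x^2/2 - sqrt(3)*sin(sqrt(3)*x)/3


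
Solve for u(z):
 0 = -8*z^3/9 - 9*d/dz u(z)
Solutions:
 u(z) = C1 - 2*z^4/81


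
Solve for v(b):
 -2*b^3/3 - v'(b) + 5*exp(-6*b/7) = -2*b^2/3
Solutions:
 v(b) = C1 - b^4/6 + 2*b^3/9 - 35*exp(-6*b/7)/6


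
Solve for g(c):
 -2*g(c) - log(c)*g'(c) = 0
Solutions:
 g(c) = C1*exp(-2*li(c))


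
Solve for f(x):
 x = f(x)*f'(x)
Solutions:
 f(x) = -sqrt(C1 + x^2)
 f(x) = sqrt(C1 + x^2)


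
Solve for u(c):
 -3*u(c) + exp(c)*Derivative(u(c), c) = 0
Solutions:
 u(c) = C1*exp(-3*exp(-c))


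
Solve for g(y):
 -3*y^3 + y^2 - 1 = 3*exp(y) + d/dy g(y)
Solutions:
 g(y) = C1 - 3*y^4/4 + y^3/3 - y - 3*exp(y)
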